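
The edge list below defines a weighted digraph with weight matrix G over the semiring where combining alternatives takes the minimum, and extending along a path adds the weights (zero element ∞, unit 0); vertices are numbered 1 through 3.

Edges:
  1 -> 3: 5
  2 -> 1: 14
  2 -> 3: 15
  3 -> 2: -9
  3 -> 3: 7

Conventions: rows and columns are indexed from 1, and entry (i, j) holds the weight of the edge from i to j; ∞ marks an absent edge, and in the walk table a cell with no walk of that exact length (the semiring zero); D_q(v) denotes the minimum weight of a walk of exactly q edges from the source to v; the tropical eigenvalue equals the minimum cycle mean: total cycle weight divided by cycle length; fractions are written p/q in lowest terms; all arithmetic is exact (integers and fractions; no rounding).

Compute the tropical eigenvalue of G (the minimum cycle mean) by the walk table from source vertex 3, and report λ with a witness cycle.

q=0: [∞, ∞, 0]
q=1: [∞, -9, 7]
q=2: [5, -2, 6]
q=3: [12, -3, 10]
Optimal cycle mean attained by: cycle 2->3->2, total 15 + (-9), length 2.
Answer: λ = 3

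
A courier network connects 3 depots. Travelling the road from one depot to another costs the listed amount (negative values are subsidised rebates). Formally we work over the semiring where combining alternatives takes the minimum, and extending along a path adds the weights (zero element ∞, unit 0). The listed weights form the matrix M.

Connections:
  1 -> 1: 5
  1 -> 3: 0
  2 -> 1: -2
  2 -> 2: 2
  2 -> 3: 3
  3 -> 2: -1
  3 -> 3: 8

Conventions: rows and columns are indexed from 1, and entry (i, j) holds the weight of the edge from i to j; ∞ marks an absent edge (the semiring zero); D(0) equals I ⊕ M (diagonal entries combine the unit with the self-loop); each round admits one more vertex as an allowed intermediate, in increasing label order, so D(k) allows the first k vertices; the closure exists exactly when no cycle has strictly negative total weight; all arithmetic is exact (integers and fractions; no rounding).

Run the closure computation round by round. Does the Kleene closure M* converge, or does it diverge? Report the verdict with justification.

D(0):
  [0, ∞, 0]
  [-2, 0, 3]
  [∞, -1, 0]
D(1):
  [0, ∞, 0]
  [-2, 0, -2]
  [∞, -1, 0]
Detection: at round 2, diagonal entry (3, 3) turns strictly negative.
Key observation: the cycle 3->2->1->3 has total weight (-1) + (-2) + 0, which is strictly negative.
Answer: DIVERGES — negative cycle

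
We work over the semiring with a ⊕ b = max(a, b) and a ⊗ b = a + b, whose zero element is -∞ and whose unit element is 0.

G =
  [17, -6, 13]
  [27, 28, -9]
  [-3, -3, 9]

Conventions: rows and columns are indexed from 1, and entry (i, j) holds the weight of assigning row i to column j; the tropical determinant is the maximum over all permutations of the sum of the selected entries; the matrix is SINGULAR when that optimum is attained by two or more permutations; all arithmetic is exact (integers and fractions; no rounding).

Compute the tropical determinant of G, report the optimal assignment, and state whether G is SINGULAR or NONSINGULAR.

σ = (1, 2, 3): 17 + 28 + 9 = 54
σ = (1, 3, 2): 17 + (-9) + (-3) = 5
σ = (2, 1, 3): (-6) + 27 + 9 = 30
σ = (2, 3, 1): (-6) + (-9) + (-3) = -18
σ = (3, 1, 2): 13 + 27 + (-3) = 37
σ = (3, 2, 1): 13 + 28 + (-3) = 38
Optimal value attained by: σ = (1, 2, 3).
Answer: det⊕(G) = 54; verdict: NONSINGULAR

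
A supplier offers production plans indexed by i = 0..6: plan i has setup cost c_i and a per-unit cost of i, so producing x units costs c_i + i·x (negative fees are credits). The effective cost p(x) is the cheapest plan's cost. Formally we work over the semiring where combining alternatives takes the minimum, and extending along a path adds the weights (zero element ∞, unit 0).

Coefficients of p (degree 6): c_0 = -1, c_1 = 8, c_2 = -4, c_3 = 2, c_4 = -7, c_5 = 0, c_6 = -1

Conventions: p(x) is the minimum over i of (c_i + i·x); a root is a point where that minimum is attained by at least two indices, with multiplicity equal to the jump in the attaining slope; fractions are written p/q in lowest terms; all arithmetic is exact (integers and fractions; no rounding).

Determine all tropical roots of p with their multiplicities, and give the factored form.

hull edge (i=0, c=-1) to (i=4, c=-7): slope -3/2, span 4
hull edge (i=4, c=-7) to (i=6, c=-1): slope 3, span 2
Factored form: p(x) = -1 ⊗ (x ⊕ (-3)) ⊗ (x ⊕ (-3)) ⊗ (x ⊕ 3/2) ⊗ (x ⊕ 3/2) ⊗ (x ⊕ 3/2) ⊗ (x ⊕ 3/2)
Answer: roots = -3 (mult 2), 3/2 (mult 4)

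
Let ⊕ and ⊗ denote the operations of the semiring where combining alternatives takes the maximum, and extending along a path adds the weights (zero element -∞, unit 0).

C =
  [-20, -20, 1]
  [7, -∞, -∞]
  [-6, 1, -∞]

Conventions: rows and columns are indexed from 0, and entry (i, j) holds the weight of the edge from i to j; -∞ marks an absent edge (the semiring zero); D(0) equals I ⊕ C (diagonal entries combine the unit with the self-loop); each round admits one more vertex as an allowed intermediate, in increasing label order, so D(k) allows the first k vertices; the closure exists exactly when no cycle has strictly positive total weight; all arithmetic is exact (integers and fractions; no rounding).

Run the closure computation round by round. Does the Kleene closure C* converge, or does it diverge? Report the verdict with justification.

D(0):
  [0, -20, 1]
  [7, 0, -∞]
  [-6, 1, 0]
D(1):
  [0, -20, 1]
  [7, 0, 8]
  [-6, 1, 0]
Detection: at round 2, diagonal entry (2, 2) turns strictly positive.
Key observation: the cycle 2->1->0->2 has total weight 1 + 7 + 1, which is strictly positive.
Answer: DIVERGES — positive cycle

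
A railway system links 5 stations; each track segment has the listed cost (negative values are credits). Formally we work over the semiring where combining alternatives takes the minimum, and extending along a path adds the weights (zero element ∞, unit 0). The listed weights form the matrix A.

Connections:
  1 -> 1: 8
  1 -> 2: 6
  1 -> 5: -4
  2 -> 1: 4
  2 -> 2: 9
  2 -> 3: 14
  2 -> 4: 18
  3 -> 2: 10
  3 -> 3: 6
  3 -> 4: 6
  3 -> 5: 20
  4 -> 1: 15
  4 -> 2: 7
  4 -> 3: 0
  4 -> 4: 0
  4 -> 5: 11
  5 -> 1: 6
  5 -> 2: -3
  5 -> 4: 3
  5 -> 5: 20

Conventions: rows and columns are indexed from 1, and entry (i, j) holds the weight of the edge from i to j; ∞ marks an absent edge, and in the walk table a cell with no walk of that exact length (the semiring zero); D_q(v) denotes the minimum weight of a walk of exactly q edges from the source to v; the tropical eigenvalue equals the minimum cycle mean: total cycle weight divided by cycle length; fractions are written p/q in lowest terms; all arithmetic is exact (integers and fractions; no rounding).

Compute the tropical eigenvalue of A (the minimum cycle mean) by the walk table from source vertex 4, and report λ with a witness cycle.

q=0: [∞, ∞, ∞, 0, ∞]
q=1: [15, 7, 0, 0, 11]
q=2: [11, 7, 0, 0, 11]
q=3: [11, 7, 0, 0, 7]
q=4: [11, 4, 0, 0, 7]
q=5: [8, 4, 0, 0, 7]
Optimal cycle mean attained by: cycle 1->5->2->1, total (-4) + (-3) + 4, length 3.
Answer: λ = -1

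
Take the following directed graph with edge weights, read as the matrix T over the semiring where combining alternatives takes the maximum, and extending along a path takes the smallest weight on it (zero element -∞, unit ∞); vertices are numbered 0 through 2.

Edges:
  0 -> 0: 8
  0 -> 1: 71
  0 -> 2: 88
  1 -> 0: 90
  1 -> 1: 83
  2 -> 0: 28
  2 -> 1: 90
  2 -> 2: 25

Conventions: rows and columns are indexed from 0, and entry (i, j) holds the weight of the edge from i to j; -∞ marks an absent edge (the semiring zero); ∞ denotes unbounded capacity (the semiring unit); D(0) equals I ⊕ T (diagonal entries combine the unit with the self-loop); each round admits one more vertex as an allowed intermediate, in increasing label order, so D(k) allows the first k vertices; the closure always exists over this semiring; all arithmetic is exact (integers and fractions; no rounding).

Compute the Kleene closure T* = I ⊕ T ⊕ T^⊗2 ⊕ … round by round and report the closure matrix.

D(0):
  [∞, 71, 88]
  [90, ∞, -∞]
  [28, 90, ∞]
D(1):
  [∞, 71, 88]
  [90, ∞, 88]
  [28, 90, ∞]
D(2):
  [∞, 71, 88]
  [90, ∞, 88]
  [90, 90, ∞]
D(3):
  [∞, 88, 88]
  [90, ∞, 88]
  [90, 90, ∞]
Answer: T* = [[∞, 88, 88], [90, ∞, 88], [90, 90, ∞]]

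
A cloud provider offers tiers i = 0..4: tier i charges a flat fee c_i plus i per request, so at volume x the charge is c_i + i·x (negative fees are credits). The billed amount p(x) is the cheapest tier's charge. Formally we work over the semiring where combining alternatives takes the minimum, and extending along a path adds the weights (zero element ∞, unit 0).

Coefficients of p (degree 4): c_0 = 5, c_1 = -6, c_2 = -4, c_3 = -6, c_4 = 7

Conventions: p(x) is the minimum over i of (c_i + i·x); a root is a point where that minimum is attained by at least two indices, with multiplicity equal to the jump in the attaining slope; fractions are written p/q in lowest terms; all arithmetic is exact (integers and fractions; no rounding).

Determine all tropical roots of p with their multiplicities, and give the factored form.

hull edge (i=0, c=5) to (i=1, c=-6): slope -11, span 1
hull edge (i=1, c=-6) to (i=3, c=-6): slope 0, span 2
hull edge (i=3, c=-6) to (i=4, c=7): slope 13, span 1
Factored form: p(x) = 7 ⊗ (x ⊕ (-13)) ⊗ (x ⊕ 0) ⊗ (x ⊕ 0) ⊗ (x ⊕ 11)
Answer: roots = -13 (mult 1), 0 (mult 2), 11 (mult 1)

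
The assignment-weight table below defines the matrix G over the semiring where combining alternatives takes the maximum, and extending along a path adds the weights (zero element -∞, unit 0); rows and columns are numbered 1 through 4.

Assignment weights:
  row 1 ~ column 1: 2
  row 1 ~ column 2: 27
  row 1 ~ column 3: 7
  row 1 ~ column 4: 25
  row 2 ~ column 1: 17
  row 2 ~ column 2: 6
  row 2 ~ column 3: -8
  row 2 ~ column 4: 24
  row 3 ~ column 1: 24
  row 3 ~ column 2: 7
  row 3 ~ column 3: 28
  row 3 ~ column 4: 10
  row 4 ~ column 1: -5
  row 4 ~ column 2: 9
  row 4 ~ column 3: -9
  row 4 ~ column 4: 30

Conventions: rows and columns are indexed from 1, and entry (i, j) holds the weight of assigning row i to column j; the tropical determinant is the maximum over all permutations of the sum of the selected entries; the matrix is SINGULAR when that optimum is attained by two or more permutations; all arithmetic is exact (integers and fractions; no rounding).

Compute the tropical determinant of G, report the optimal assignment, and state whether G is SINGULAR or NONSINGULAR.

σ = (1, 2, 3, 4): 2 + 6 + 28 + 30 = 66
σ = (1, 2, 4, 3): 2 + 6 + 10 + (-9) = 9
σ = (1, 3, 2, 4): 2 + (-8) + 7 + 30 = 31
σ = (1, 3, 4, 2): 2 + (-8) + 10 + 9 = 13
σ = (1, 4, 2, 3): 2 + 24 + 7 + (-9) = 24
σ = (1, 4, 3, 2): 2 + 24 + 28 + 9 = 63
σ = (2, 1, 3, 4): 27 + 17 + 28 + 30 = 102
σ = (2, 1, 4, 3): 27 + 17 + 10 + (-9) = 45
σ = (2, 3, 1, 4): 27 + (-8) + 24 + 30 = 73
σ = (2, 3, 4, 1): 27 + (-8) + 10 + (-5) = 24
σ = (2, 4, 1, 3): 27 + 24 + 24 + (-9) = 66
σ = (2, 4, 3, 1): 27 + 24 + 28 + (-5) = 74
σ = (3, 1, 2, 4): 7 + 17 + 7 + 30 = 61
σ = (3, 1, 4, 2): 7 + 17 + 10 + 9 = 43
σ = (3, 2, 1, 4): 7 + 6 + 24 + 30 = 67
σ = (3, 2, 4, 1): 7 + 6 + 10 + (-5) = 18
σ = (3, 4, 1, 2): 7 + 24 + 24 + 9 = 64
σ = (3, 4, 2, 1): 7 + 24 + 7 + (-5) = 33
σ = (4, 1, 2, 3): 25 + 17 + 7 + (-9) = 40
σ = (4, 1, 3, 2): 25 + 17 + 28 + 9 = 79
σ = (4, 2, 1, 3): 25 + 6 + 24 + (-9) = 46
σ = (4, 2, 3, 1): 25 + 6 + 28 + (-5) = 54
σ = (4, 3, 1, 2): 25 + (-8) + 24 + 9 = 50
σ = (4, 3, 2, 1): 25 + (-8) + 7 + (-5) = 19
Optimal value attained by: σ = (2, 1, 3, 4).
Answer: det⊕(G) = 102; verdict: NONSINGULAR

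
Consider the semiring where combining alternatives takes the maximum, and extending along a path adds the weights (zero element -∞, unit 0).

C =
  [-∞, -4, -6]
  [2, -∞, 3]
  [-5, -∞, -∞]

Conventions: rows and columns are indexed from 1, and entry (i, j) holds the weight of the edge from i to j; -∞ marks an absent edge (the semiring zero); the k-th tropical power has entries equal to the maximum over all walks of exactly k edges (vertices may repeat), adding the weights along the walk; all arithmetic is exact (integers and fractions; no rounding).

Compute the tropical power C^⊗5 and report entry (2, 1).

C^⊗2:
  [-2, -∞, -1]
  [-2, -2, -4]
  [-∞, -9, -11]
C^⊗3:
  [-6, -6, -8]
  [0, -6, 1]
  [-7, -∞, -6]
C^⊗4:
  [-4, -10, -3]
  [-4, -4, -3]
  [-11, -11, -13]
C^⊗5:
  [-8, -8, -7]
  [-2, -8, -1]
  [-9, -15, -8]
Key observation: the optimum is the walk 2->1->2->1->2->1, with weight 2 + (-4) + 2 + (-4) + 2 = -2.
Optimal value attained by: walk 2->1->2->1->2->1.
Answer: (C^⊗5)[2][1] = -2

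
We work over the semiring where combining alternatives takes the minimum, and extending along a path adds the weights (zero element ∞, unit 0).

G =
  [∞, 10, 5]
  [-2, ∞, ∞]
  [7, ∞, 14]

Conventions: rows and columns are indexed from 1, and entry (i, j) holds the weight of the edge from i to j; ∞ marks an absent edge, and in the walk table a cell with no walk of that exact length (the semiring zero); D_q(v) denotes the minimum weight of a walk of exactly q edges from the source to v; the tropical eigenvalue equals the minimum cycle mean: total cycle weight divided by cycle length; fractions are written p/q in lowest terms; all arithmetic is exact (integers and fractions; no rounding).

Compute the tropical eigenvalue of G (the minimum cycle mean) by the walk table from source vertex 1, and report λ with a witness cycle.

q=0: [0, ∞, ∞]
q=1: [∞, 10, 5]
q=2: [8, ∞, 19]
q=3: [26, 18, 13]
Optimal cycle mean attained by: cycle 1->2->1, total 10 + (-2), length 2.
Answer: λ = 4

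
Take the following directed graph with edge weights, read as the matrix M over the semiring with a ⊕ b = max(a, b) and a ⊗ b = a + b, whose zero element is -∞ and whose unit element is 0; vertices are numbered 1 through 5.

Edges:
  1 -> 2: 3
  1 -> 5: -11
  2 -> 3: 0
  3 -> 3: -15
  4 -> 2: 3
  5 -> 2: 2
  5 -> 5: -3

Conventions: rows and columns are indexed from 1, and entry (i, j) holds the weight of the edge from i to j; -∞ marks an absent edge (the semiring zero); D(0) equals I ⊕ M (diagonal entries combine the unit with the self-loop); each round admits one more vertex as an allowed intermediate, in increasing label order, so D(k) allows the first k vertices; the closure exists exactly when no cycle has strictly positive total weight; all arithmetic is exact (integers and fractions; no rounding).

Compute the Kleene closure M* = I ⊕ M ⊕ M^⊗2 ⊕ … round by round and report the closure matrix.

D(0):
  [0, 3, -∞, -∞, -11]
  [-∞, 0, 0, -∞, -∞]
  [-∞, -∞, 0, -∞, -∞]
  [-∞, 3, -∞, 0, -∞]
  [-∞, 2, -∞, -∞, 0]
D(1):
  [0, 3, -∞, -∞, -11]
  [-∞, 0, 0, -∞, -∞]
  [-∞, -∞, 0, -∞, -∞]
  [-∞, 3, -∞, 0, -∞]
  [-∞, 2, -∞, -∞, 0]
D(2):
  [0, 3, 3, -∞, -11]
  [-∞, 0, 0, -∞, -∞]
  [-∞, -∞, 0, -∞, -∞]
  [-∞, 3, 3, 0, -∞]
  [-∞, 2, 2, -∞, 0]
D(3):
  [0, 3, 3, -∞, -11]
  [-∞, 0, 0, -∞, -∞]
  [-∞, -∞, 0, -∞, -∞]
  [-∞, 3, 3, 0, -∞]
  [-∞, 2, 2, -∞, 0]
D(4):
  [0, 3, 3, -∞, -11]
  [-∞, 0, 0, -∞, -∞]
  [-∞, -∞, 0, -∞, -∞]
  [-∞, 3, 3, 0, -∞]
  [-∞, 2, 2, -∞, 0]
D(5):
  [0, 3, 3, -∞, -11]
  [-∞, 0, 0, -∞, -∞]
  [-∞, -∞, 0, -∞, -∞]
  [-∞, 3, 3, 0, -∞]
  [-∞, 2, 2, -∞, 0]
Answer: M* = [[0, 3, 3, -∞, -11], [-∞, 0, 0, -∞, -∞], [-∞, -∞, 0, -∞, -∞], [-∞, 3, 3, 0, -∞], [-∞, 2, 2, -∞, 0]]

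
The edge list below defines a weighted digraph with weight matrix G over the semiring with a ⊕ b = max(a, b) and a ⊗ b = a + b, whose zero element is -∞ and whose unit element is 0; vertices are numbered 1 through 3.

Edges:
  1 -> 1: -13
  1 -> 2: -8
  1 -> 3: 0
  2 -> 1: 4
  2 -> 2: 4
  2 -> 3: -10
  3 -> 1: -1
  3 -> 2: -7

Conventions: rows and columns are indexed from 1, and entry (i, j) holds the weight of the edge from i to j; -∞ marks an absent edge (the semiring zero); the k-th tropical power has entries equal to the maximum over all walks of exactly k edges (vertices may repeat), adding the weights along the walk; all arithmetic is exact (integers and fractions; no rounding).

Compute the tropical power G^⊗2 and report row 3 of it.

G^⊗2:
  [-1, -4, -13]
  [8, 8, 4]
  [-3, -3, -1]
Answer: row 3 of G^⊗2 = [-3, -3, -1]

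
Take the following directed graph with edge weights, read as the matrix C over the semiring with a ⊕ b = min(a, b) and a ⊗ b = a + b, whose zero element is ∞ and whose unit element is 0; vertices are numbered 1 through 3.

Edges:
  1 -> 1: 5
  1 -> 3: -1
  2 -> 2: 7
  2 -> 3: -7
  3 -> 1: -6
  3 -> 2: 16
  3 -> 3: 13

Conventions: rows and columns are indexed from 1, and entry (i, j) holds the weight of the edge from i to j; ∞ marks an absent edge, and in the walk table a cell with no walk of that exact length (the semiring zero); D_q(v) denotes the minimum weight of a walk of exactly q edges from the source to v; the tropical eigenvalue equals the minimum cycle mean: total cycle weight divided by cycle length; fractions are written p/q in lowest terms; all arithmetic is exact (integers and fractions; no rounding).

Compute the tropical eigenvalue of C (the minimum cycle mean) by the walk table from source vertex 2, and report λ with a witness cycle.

q=0: [∞, 0, ∞]
q=1: [∞, 7, -7]
q=2: [-13, 9, 0]
q=3: [-8, 16, -14]
Optimal cycle mean attained by: cycle 1->3->1, total (-1) + (-6), length 2.
Answer: λ = -7/2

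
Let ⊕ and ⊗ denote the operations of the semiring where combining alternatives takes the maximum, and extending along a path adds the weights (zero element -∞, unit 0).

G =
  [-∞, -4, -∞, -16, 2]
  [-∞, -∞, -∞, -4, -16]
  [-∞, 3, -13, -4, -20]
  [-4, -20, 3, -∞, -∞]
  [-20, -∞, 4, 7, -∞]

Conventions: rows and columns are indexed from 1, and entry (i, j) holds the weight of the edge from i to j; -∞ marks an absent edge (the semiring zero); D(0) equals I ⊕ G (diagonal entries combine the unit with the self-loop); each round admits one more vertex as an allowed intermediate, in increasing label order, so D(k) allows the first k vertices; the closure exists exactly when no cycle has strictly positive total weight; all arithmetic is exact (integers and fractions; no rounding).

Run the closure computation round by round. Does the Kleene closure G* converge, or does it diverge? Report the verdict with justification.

D(0):
  [0, -4, -∞, -16, 2]
  [-∞, 0, -∞, -4, -16]
  [-∞, 3, 0, -4, -20]
  [-4, -20, 3, 0, -∞]
  [-20, -∞, 4, 7, 0]
D(1):
  [0, -4, -∞, -16, 2]
  [-∞, 0, -∞, -4, -16]
  [-∞, 3, 0, -4, -20]
  [-4, -8, 3, 0, -2]
  [-20, -24, 4, 7, 0]
D(2):
  [0, -4, -∞, -8, 2]
  [-∞, 0, -∞, -4, -16]
  [-∞, 3, 0, -1, -13]
  [-4, -8, 3, 0, -2]
  [-20, -24, 4, 7, 0]
Detection: at round 3, diagonal entry (4, 4) turns strictly positive.
Key observation: the cycle 4->3->2->4 has total weight 3 + 3 + (-4), which is strictly positive.
Answer: DIVERGES — positive cycle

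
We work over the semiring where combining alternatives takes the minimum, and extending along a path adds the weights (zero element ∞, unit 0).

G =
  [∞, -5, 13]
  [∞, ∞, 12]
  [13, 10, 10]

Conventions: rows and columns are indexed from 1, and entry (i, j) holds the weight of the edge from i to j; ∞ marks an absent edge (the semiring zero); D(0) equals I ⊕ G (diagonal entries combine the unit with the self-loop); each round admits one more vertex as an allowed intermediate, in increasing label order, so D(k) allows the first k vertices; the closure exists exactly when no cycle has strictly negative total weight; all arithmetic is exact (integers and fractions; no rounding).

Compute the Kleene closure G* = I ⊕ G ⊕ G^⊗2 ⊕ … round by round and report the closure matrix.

D(0):
  [0, -5, 13]
  [∞, 0, 12]
  [13, 10, 0]
D(1):
  [0, -5, 13]
  [∞, 0, 12]
  [13, 8, 0]
D(2):
  [0, -5, 7]
  [∞, 0, 12]
  [13, 8, 0]
D(3):
  [0, -5, 7]
  [25, 0, 12]
  [13, 8, 0]
Answer: G* = [[0, -5, 7], [25, 0, 12], [13, 8, 0]]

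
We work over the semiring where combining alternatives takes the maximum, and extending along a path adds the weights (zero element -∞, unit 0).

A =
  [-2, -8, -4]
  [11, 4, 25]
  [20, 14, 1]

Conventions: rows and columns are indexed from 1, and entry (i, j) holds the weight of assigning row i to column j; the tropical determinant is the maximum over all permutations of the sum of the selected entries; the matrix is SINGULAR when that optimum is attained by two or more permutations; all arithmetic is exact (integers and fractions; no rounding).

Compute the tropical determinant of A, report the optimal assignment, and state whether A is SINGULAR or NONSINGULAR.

σ = (1, 2, 3): (-2) + 4 + 1 = 3
σ = (1, 3, 2): (-2) + 25 + 14 = 37
σ = (2, 1, 3): (-8) + 11 + 1 = 4
σ = (2, 3, 1): (-8) + 25 + 20 = 37
σ = (3, 1, 2): (-4) + 11 + 14 = 21
σ = (3, 2, 1): (-4) + 4 + 20 = 20
Optimal value attained by: σ = (1, 3, 2).
Answer: det⊕(A) = 37; verdict: SINGULAR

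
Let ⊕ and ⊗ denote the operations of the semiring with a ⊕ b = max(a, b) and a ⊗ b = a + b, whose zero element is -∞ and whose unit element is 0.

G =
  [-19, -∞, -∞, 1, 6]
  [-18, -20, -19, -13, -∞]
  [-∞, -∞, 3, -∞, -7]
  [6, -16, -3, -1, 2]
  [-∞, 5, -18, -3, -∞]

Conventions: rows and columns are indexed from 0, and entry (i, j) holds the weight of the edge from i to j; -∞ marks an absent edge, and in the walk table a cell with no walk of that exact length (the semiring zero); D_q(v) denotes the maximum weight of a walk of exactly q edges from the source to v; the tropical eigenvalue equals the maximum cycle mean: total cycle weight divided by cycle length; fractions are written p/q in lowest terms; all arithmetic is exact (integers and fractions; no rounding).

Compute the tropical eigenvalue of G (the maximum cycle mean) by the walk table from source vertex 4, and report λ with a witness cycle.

q=0: [-∞, -∞, -∞, -∞, 0]
q=1: [-∞, 5, -18, -3, -∞]
q=2: [3, -15, -6, -4, -1]
q=3: [2, 4, -3, 4, 9]
q=4: [10, 14, 1, 6, 8]
q=5: [12, 13, 4, 11, 16]
Optimal cycle mean attained by: cycle 0->3->0, total 1 + 6, length 2.
Answer: λ = 7/2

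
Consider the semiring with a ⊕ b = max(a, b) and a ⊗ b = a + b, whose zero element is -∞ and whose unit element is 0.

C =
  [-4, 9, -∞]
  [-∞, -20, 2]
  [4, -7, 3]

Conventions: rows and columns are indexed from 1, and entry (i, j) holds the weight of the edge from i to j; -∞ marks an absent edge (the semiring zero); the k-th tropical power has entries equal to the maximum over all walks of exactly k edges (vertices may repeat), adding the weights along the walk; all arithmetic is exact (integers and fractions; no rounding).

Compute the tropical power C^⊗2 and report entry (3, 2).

C^⊗2:
  [-8, 5, 11]
  [6, -5, 5]
  [7, 13, 6]
Key observation: the optimum is the walk 3->1->2, with weight 4 + 9 = 13.
Optimal value attained by: walk 3->1->2.
Answer: (C^⊗2)[3][2] = 13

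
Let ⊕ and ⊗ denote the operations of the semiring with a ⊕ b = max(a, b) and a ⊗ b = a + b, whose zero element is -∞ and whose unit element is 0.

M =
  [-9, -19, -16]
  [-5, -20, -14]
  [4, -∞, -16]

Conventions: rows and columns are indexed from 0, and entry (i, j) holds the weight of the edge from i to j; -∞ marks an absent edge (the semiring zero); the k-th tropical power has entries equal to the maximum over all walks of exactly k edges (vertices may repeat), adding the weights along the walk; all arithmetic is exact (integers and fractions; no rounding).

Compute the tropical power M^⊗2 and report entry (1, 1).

M^⊗2:
  [-12, -28, -25]
  [-10, -24, -21]
  [-5, -15, -12]
Key observation: the optimum is the walk 1->0->1, with weight (-5) + (-19) = -24.
Optimal value attained by: walk 1->0->1.
Answer: (M^⊗2)[1][1] = -24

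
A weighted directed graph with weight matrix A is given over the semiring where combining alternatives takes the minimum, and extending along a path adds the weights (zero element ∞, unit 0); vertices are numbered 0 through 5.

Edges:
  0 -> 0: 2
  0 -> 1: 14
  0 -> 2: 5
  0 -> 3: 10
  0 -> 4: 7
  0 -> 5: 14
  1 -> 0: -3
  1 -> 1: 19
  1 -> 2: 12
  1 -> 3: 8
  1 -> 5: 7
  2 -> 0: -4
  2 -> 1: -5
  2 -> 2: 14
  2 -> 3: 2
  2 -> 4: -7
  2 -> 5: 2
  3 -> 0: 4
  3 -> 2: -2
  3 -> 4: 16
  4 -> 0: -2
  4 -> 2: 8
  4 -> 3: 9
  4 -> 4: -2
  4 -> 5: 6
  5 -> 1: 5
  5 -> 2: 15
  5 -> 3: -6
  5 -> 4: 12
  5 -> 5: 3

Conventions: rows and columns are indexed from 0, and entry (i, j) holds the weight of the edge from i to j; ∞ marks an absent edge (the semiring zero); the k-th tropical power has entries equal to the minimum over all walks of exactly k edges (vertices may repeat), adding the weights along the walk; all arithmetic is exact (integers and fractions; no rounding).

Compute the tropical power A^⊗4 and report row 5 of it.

A^⊗2:
  [1, 0, 7, 7, -2, 7]
  [-1, 7, 2, 1, 4, 10]
  [-9, 7, 0, -4, -9, -1]
  [-6, -7, 9, 0, -9, 0]
  [-4, 3, 3, 0, -4, 4]
  [-2, 8, -8, -3, 8, 6]
A^⊗3:
  [-4, 2, 5, 1, -4, 4]
  [-2, -3, -1, 4, -5, 4]
  [-11, -5, -6, -7, -11, -3]
  [-11, 4, -2, -6, -11, -3]
  [-6, -2, -2, -2, -6, 2]
  [-12, -13, -5, -6, -15, -6]
A^⊗4:
  [-6, 0, -1, -2, -6, 2]
  [-7, -6, 2, -2, -8, 1]
  [-13, -11, -9, -9, -13, -5]
  [-13, -7, -8, -9, -13, -5]
  [-8, -7, -4, -4, -9, 0]
  [-17, -10, -8, -12, -17, -9]
Answer: row 5 of A^⊗4 = [-17, -10, -8, -12, -17, -9]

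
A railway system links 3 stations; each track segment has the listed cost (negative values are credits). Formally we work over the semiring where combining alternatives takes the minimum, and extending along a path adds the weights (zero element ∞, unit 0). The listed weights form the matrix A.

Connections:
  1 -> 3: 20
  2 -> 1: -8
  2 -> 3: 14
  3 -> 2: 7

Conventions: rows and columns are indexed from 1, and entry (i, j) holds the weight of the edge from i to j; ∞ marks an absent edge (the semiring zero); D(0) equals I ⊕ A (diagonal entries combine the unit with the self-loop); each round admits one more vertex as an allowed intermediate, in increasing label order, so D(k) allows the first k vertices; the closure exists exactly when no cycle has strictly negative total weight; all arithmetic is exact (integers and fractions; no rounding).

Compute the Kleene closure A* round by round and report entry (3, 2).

D(0):
  [0, ∞, 20]
  [-8, 0, 14]
  [∞, 7, 0]
D(1):
  [0, ∞, 20]
  [-8, 0, 12]
  [∞, 7, 0]
D(2):
  [0, ∞, 20]
  [-8, 0, 12]
  [-1, 7, 0]
D(3):
  [0, 27, 20]
  [-8, 0, 12]
  [-1, 7, 0]
Answer: A*[3][2] = 7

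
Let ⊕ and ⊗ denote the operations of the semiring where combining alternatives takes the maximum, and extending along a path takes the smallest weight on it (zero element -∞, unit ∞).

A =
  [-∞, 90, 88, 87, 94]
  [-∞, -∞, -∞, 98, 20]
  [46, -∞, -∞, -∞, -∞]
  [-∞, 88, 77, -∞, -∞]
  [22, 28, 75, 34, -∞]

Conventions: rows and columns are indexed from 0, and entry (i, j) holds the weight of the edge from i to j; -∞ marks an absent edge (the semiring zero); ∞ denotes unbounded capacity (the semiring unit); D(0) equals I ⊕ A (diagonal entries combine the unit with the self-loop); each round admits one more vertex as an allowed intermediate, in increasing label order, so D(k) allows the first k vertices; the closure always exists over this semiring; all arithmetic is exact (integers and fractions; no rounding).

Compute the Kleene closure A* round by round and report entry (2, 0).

D(0):
  [∞, 90, 88, 87, 94]
  [-∞, ∞, -∞, 98, 20]
  [46, -∞, ∞, -∞, -∞]
  [-∞, 88, 77, ∞, -∞]
  [22, 28, 75, 34, ∞]
D(1):
  [∞, 90, 88, 87, 94]
  [-∞, ∞, -∞, 98, 20]
  [46, 46, ∞, 46, 46]
  [-∞, 88, 77, ∞, -∞]
  [22, 28, 75, 34, ∞]
D(2):
  [∞, 90, 88, 90, 94]
  [-∞, ∞, -∞, 98, 20]
  [46, 46, ∞, 46, 46]
  [-∞, 88, 77, ∞, 20]
  [22, 28, 75, 34, ∞]
D(3):
  [∞, 90, 88, 90, 94]
  [-∞, ∞, -∞, 98, 20]
  [46, 46, ∞, 46, 46]
  [46, 88, 77, ∞, 46]
  [46, 46, 75, 46, ∞]
D(4):
  [∞, 90, 88, 90, 94]
  [46, ∞, 77, 98, 46]
  [46, 46, ∞, 46, 46]
  [46, 88, 77, ∞, 46]
  [46, 46, 75, 46, ∞]
D(5):
  [∞, 90, 88, 90, 94]
  [46, ∞, 77, 98, 46]
  [46, 46, ∞, 46, 46]
  [46, 88, 77, ∞, 46]
  [46, 46, 75, 46, ∞]
Answer: A*[2][0] = 46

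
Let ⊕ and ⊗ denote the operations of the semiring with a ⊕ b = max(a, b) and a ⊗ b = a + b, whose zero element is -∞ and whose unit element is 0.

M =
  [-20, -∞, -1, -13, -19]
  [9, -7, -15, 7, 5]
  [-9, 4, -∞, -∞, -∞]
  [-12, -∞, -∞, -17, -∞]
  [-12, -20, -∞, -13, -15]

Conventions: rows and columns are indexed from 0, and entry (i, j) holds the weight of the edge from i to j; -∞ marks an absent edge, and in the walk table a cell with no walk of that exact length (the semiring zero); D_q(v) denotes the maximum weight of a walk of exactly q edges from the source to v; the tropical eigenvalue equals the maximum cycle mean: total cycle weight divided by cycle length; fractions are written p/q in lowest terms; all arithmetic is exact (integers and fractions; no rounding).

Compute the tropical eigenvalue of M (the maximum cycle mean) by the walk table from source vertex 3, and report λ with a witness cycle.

q=0: [-∞, -∞, -∞, 0, -∞]
q=1: [-12, -∞, -∞, -17, -∞]
q=2: [-29, -∞, -13, -25, -31]
q=3: [-22, -9, -30, -42, -46]
q=4: [0, -16, -23, -2, -4]
q=5: [-7, -19, -1, -9, -11]
Optimal cycle mean attained by: cycle 0->2->1->0, total (-1) + 4 + 9, length 3.
Answer: λ = 4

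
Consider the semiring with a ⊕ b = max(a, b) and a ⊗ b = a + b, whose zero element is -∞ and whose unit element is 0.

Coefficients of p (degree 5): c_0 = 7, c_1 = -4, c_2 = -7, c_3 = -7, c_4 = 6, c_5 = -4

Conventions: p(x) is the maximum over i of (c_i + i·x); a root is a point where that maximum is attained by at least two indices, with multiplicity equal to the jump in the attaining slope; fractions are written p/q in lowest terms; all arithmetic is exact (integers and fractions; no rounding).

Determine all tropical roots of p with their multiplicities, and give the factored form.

hull edge (i=0, c=7) to (i=4, c=6): slope -1/4, span 4
hull edge (i=4, c=6) to (i=5, c=-4): slope -10, span 1
Factored form: p(x) = -4 ⊗ (x ⊕ 1/4) ⊗ (x ⊕ 1/4) ⊗ (x ⊕ 1/4) ⊗ (x ⊕ 1/4) ⊗ (x ⊕ 10)
Answer: roots = 1/4 (mult 4), 10 (mult 1)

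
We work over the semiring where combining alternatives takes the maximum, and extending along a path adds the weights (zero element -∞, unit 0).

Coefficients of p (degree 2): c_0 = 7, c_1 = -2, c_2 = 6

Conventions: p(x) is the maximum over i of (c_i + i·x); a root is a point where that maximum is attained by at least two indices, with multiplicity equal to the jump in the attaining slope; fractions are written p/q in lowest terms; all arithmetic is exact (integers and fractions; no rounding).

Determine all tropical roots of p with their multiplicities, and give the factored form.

hull edge (i=0, c=7) to (i=2, c=6): slope -1/2, span 2
Factored form: p(x) = 6 ⊗ (x ⊕ 1/2) ⊗ (x ⊕ 1/2)
Answer: roots = 1/2 (mult 2)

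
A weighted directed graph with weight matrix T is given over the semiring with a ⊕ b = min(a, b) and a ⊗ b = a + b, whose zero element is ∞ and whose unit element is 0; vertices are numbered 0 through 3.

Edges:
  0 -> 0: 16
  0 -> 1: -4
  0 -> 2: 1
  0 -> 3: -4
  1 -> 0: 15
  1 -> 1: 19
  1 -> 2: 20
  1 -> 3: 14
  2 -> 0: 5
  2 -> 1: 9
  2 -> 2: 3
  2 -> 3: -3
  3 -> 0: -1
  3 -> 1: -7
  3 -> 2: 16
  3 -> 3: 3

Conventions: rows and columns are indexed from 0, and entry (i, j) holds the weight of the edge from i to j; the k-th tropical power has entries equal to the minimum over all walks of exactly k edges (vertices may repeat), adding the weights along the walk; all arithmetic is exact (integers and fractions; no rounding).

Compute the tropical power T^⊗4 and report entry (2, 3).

T^⊗2:
  [-5, -11, 4, -2]
  [13, 7, 16, 11]
  [-4, -10, 6, 0]
  [2, -5, 0, -5]
T^⊗3:
  [-3, -9, -4, -9]
  [10, 4, 14, 9]
  [-1, -8, -3, -8]
  [-6, -12, 3, -3]
T^⊗4:
  [-10, -16, -2, -7]
  [8, 2, 11, 6]
  [-9, -15, 0, -6]
  [-4, -10, -5, -10]
Key observation: the optimum is the walk 2->3->0->2->3, with weight (-3) + (-1) + 1 + (-3) = -6.
Optimal value attained by: walk 2->3->0->2->3.
Answer: (T^⊗4)[2][3] = -6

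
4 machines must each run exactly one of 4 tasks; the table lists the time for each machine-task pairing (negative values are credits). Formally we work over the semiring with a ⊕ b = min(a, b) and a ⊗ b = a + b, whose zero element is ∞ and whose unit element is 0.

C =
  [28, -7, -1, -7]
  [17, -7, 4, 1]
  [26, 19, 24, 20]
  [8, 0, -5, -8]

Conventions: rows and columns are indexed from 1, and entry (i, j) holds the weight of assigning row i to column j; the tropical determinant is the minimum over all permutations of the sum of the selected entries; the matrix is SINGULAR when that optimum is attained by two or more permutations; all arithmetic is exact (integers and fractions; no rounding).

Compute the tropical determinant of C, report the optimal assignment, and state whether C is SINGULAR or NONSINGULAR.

σ = (1, 2, 3, 4): 28 + (-7) + 24 + (-8) = 37
σ = (1, 2, 4, 3): 28 + (-7) + 20 + (-5) = 36
σ = (1, 3, 2, 4): 28 + 4 + 19 + (-8) = 43
σ = (1, 3, 4, 2): 28 + 4 + 20 + 0 = 52
σ = (1, 4, 2, 3): 28 + 1 + 19 + (-5) = 43
σ = (1, 4, 3, 2): 28 + 1 + 24 + 0 = 53
σ = (2, 1, 3, 4): (-7) + 17 + 24 + (-8) = 26
σ = (2, 1, 4, 3): (-7) + 17 + 20 + (-5) = 25
σ = (2, 3, 1, 4): (-7) + 4 + 26 + (-8) = 15
σ = (2, 3, 4, 1): (-7) + 4 + 20 + 8 = 25
σ = (2, 4, 1, 3): (-7) + 1 + 26 + (-5) = 15
σ = (2, 4, 3, 1): (-7) + 1 + 24 + 8 = 26
σ = (3, 1, 2, 4): (-1) + 17 + 19 + (-8) = 27
σ = (3, 1, 4, 2): (-1) + 17 + 20 + 0 = 36
σ = (3, 2, 1, 4): (-1) + (-7) + 26 + (-8) = 10
σ = (3, 2, 4, 1): (-1) + (-7) + 20 + 8 = 20
σ = (3, 4, 1, 2): (-1) + 1 + 26 + 0 = 26
σ = (3, 4, 2, 1): (-1) + 1 + 19 + 8 = 27
σ = (4, 1, 2, 3): (-7) + 17 + 19 + (-5) = 24
σ = (4, 1, 3, 2): (-7) + 17 + 24 + 0 = 34
σ = (4, 2, 1, 3): (-7) + (-7) + 26 + (-5) = 7
σ = (4, 2, 3, 1): (-7) + (-7) + 24 + 8 = 18
σ = (4, 3, 1, 2): (-7) + 4 + 26 + 0 = 23
σ = (4, 3, 2, 1): (-7) + 4 + 19 + 8 = 24
Optimal value attained by: σ = (4, 2, 1, 3).
Answer: det⊕(C) = 7; verdict: NONSINGULAR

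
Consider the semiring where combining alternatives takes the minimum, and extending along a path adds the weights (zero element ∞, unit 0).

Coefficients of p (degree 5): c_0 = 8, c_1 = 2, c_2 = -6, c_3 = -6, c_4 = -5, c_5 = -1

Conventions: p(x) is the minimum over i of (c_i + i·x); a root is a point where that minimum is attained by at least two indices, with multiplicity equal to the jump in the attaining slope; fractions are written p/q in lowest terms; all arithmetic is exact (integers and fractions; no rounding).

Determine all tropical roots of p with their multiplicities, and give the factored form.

hull edge (i=0, c=8) to (i=2, c=-6): slope -7, span 2
hull edge (i=2, c=-6) to (i=3, c=-6): slope 0, span 1
hull edge (i=3, c=-6) to (i=4, c=-5): slope 1, span 1
hull edge (i=4, c=-5) to (i=5, c=-1): slope 4, span 1
Factored form: p(x) = -1 ⊗ (x ⊕ (-4)) ⊗ (x ⊕ (-1)) ⊗ (x ⊕ 0) ⊗ (x ⊕ 7) ⊗ (x ⊕ 7)
Answer: roots = -4 (mult 1), -1 (mult 1), 0 (mult 1), 7 (mult 2)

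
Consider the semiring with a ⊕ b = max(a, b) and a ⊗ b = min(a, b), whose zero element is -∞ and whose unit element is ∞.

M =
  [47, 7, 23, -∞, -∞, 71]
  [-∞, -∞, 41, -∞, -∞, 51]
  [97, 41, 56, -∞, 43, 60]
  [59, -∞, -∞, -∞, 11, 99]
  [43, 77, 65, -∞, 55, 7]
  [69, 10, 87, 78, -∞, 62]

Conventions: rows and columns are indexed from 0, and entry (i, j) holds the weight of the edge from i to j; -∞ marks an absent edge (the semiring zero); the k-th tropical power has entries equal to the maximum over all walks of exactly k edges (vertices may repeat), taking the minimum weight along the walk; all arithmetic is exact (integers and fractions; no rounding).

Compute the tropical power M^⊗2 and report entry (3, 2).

M^⊗2:
  [69, 23, 71, 71, 23, 62]
  [51, 41, 51, 51, 41, 51]
  [60, 43, 60, 60, 43, 71]
  [69, 11, 87, 78, 11, 62]
  [65, 55, 56, 7, 55, 60]
  [87, 41, 62, 62, 43, 78]
Key observation: the optimum is the walk 3->5->2, with weight 99 min 87 = 87.
Optimal value attained by: walk 3->5->2.
Answer: (M^⊗2)[3][2] = 87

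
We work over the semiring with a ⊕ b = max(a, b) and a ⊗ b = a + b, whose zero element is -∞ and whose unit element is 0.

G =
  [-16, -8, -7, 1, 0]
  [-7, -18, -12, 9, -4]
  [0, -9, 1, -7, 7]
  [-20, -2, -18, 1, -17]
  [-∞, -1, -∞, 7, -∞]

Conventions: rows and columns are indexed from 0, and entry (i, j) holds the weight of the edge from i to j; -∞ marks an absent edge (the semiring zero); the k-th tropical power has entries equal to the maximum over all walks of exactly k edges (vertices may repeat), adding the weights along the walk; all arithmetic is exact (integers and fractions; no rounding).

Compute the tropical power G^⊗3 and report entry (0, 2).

G^⊗2:
  [-7, -1, -6, 7, 0]
  [-11, 7, -9, 10, -5]
  [1, 6, 2, 14, 8]
  [-9, -1, -14, 7, -6]
  [-8, 5, -11, 8, -5]
G^⊗3:
  [-6, 5, -5, 8, 1]
  [0, 8, -5, 16, 3]
  [2, 12, 3, 15, 9]
  [-8, 5, -11, 8, -5]
  [-2, 6, -7, 14, 1]
Key observation: the optimum is the walk 0->2->2->2, with weight (-7) + 1 + 1 = -5.
Optimal value attained by: walk 0->2->2->2.
Answer: (G^⊗3)[0][2] = -5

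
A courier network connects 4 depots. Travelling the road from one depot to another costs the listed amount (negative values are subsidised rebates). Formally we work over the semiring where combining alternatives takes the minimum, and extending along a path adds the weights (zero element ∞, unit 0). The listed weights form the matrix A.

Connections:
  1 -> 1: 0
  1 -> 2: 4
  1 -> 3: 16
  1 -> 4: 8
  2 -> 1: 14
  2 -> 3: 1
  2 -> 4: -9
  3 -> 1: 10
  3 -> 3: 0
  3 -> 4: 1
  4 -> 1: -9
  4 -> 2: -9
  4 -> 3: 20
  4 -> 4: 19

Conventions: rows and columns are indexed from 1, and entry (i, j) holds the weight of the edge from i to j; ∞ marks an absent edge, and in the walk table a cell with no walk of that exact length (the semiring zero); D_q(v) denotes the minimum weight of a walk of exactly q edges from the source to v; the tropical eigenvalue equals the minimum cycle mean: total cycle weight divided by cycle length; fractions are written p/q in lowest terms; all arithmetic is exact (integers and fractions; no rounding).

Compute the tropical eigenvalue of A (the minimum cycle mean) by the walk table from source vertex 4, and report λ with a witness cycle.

q=0: [∞, ∞, ∞, 0]
q=1: [-9, -9, 20, 19]
q=2: [-9, -5, -8, -18]
q=3: [-27, -27, -8, -14]
q=4: [-27, -23, -26, -36]
Optimal cycle mean attained by: cycle 2->4->2, total (-9) + (-9), length 2.
Answer: λ = -9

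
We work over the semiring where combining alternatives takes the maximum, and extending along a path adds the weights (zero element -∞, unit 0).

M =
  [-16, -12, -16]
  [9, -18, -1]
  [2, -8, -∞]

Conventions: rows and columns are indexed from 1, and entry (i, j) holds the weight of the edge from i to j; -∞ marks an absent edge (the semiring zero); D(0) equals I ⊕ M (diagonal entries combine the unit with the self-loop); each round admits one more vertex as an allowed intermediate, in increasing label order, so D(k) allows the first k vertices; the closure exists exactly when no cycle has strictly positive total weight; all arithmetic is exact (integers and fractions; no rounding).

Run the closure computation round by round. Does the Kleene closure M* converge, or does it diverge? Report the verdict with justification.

D(0):
  [0, -12, -16]
  [9, 0, -1]
  [2, -8, 0]
D(1):
  [0, -12, -16]
  [9, 0, -1]
  [2, -8, 0]
D(2):
  [0, -12, -13]
  [9, 0, -1]
  [2, -8, 0]
D(3):
  [0, -12, -13]
  [9, 0, -1]
  [2, -8, 0]
Key observation: every diagonal entry stays at the unit through all rounds, so no improving cycle exists.
Answer: CONVERGES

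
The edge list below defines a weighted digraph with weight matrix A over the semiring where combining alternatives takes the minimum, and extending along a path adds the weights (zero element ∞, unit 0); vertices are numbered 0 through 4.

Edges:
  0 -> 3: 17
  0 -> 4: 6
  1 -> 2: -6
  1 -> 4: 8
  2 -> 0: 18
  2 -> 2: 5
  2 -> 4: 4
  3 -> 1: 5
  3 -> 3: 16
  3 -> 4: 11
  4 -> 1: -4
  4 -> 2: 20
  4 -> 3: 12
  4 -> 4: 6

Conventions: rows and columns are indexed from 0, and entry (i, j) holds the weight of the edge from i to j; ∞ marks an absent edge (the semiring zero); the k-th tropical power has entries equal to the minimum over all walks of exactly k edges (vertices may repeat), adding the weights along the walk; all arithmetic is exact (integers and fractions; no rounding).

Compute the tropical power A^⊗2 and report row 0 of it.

A^⊗2:
  [∞, 2, 26, 18, 12]
  [12, 4, -1, 20, -2]
  [23, 0, 10, 16, 9]
  [∞, 7, -1, 23, 13]
  [38, 2, -10, 18, 4]
Answer: row 0 of A^⊗2 = [∞, 2, 26, 18, 12]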